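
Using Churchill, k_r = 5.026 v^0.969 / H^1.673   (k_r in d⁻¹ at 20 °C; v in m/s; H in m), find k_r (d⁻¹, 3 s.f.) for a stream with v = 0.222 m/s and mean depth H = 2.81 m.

k_r = 5.026 × 0.222^0.969 / 2.81^1.673 = 5.026 × 0.2326 / 5.632 = 0.2076 d⁻¹.

k_r ≈ 0.208 d⁻¹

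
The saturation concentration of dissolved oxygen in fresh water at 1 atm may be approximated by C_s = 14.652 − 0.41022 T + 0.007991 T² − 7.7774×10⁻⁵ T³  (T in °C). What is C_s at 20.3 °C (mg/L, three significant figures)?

C_s = 14.652 − 0.41022×20.3 + 0.007991×20.3² − 7.7774×10⁻⁵×20.3³ = 8.967 mg/L.

C_s ≈ 8.97 mg/L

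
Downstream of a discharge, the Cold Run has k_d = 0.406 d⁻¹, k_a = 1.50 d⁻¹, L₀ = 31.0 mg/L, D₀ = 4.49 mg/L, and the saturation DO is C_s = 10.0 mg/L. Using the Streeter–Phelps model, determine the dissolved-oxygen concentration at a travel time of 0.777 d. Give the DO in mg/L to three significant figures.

DO ≈ 3.79 mg/L

k_d L₀/(k_a−k_d) = 0.406×31.0/(1.50−0.406) = 12.59/1.094 = 11.50 mg/L.
e^(−k_d t) = e^(−0.406×0.7770) = 0.7295; e^(−k_a t) = e^(−1.50×0.7770) = 0.3118.
D = 11.50 × (0.7295 − 0.3118) + 4.49 × 0.3118 = 4.805 + 1.400 = 6.205 mg/L.
DO = C_s − D = 10.0 − 6.205 = 3.795 mg/L.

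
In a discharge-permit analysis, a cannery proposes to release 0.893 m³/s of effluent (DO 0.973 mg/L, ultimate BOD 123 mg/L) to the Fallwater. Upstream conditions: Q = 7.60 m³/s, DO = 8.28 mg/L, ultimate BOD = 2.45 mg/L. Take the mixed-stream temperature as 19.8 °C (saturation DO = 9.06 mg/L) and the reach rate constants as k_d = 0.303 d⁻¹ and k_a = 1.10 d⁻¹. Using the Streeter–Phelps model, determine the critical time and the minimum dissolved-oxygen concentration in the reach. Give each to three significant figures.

t_c ≈ 1.22 d; minimum DO ≈ 6.18 mg/L

Mixed DO = (7.60×8.28 + 0.893×0.973)/(7.60+0.893) = 63.80/8.493 = 7.512 mg/L.
Mixed L₀ = (7.60×2.45 + 0.893×123)/(8.493) = 128.5/8.493 = 15.13 mg/L.
Initial deficit D₀ = C_s − DO₀ = 9.06 − 7.512 = 1.548 mg/L.
t_c = (1/0.7970) ln[(1.10/0.303)(1 − 1.548×0.7970/(0.303×15.13))] = 1.255 × ln(2.653) = 1.224 d.
D_c = (0.303/1.10) × 15.13 × e^(−0.303×1.224) = 0.2755 × 15.13 × 0.6901 = 2.875 mg/L.
Minimum DO = 9.06 − 2.875 = 6.185 mg/L.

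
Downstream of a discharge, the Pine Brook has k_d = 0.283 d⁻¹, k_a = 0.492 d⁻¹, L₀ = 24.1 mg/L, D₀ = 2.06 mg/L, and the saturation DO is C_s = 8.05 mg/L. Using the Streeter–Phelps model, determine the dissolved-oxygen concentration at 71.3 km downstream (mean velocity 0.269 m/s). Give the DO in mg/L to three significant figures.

DO ≈ 1.11 mg/L

Travel time t = x/v = 71.3 km / (0.269 m/s) = 71300 m / 0.269 m/s = 265100 s = 3.068 d.
k_d L₀/(k_a−k_d) = 0.283×24.1/(0.492−0.283) = 6.820/0.2090 = 32.63 mg/L.
e^(−k_d t) = e^(−0.283×3.068) = 0.4197; e^(−k_a t) = e^(−0.492×3.068) = 0.2211.
D = 32.63 × (0.4197 − 0.2211) + 2.06 × 0.2211 = 6.483 + 0.4554 = 6.938 mg/L.
DO = C_s − D = 8.05 − 6.938 = 1.112 mg/L.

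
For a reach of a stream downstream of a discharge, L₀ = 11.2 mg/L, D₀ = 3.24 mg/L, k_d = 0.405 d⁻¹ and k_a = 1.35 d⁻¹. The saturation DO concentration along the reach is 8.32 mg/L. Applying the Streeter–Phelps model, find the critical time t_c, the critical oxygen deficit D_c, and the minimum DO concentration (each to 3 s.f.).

With k_a/k_d = 3.333 and 1 − D₀(k_a−k_d)/(k_d L₀) = 0.3250,
t_c = ln(3.333 × 0.3250) / (1.35 − 0.405) = ln(1.083) / 0.9450 = 0.08004/0.9450 = 0.08470 d.
D_c = (k_d/k_a) L₀ e^(−k_d t_c) = (0.405/1.35) × 11.2 × e^(−0.405×0.08470) = 0.3000 × 11.2 × 0.9663 = 3.247 mg/L.
Minimum DO = C_s − D_c = 8.32 − 3.247 = 5.073 mg/L.

t_c ≈ 0.0847 d; D_c ≈ 3.25 mg/L; min DO ≈ 5.07 mg/L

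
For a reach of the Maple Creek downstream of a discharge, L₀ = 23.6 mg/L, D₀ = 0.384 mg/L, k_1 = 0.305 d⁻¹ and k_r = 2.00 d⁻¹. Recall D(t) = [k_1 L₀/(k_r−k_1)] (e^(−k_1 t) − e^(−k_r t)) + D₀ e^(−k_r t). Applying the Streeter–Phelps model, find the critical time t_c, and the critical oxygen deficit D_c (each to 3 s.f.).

t_c ≈ 1.05 d; D_c ≈ 2.61 mg/L

With k_r/k_1 = 6.557 and 1 − D₀(k_r−k_1)/(k_1 L₀) = 0.9096,
t_c = ln(6.557 × 0.9096) / (2.00 − 0.305) = ln(5.964) / 1.695 = 1.786/1.695 = 1.054 d.
L(t_c) = L₀ e^(−k_1 t_c) = 23.6 × 0.7252 = 17.11 mg/L, and at the critical point k_r D_c = k_1 L, so D_c = (0.305/2.00) × 17.11 = 2.610 mg/L.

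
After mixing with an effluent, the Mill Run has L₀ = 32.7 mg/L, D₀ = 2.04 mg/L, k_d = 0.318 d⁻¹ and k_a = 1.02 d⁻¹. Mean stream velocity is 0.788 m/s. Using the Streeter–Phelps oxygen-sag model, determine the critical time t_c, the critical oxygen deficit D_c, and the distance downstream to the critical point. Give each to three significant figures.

t_c = [1/(k_a−k_d)] ln[(k_a/k_d)(1 − D₀(k_a−k_d)/(k_d L₀))]
= [1/(1.02−0.318)] ln[(1.02/0.318)(1 − 2.04×0.7020/(0.318×32.7))]
= (1/0.7020) ln[3.208 × 0.8623] = 1.425 × ln(2.766) = 1.425 × 1.017 = 1.449 d.
D_c = (k_d/k_a) L₀ e^(−k_d t_c) = (0.318/1.02) × 32.7 × e^(−0.318×1.449) = 0.3118 × 32.7 × 0.6308 = 6.430 mg/L.
x_c = v t_c = 0.788 m/s × 1.449 d × 86400 s/d = 98670 m ≈ 98.7 km.

t_c ≈ 1.45 d; D_c ≈ 6.43 mg/L; x_c ≈ 98.7 km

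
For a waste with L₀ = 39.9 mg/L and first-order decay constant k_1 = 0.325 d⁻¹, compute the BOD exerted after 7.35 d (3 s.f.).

y_t = L₀(1 − e^(−k_1 t)) = 39.9 × (1 − e^(−0.325×7.35))
= 39.9 × (1 − 0.09174) = 39.9 × 0.9083 = 36.24 mg/L.

y ≈ 36.2 mg/L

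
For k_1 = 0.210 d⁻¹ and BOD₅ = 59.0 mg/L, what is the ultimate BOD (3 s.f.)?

BOD₅ = L₀(1 − e^(−5k_1)) ⇒ L₀ = BOD₅ / (1 − e^(−5×0.210))
= 59.0 / (1 − 0.3499) = 59.0 / 0.6501 = 90.76 mg/L.

L₀ ≈ 90.8 mg/L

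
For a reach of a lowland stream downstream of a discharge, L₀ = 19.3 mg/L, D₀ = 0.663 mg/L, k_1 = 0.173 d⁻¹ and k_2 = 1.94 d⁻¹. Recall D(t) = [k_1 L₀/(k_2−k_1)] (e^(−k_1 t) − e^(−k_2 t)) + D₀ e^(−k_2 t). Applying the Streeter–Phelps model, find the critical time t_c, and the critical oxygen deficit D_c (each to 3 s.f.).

t_c ≈ 1.12 d; D_c ≈ 1.42 mg/L

t_c = [1/(k_2−k_1)] ln[(k_2/k_1)(1 − D₀(k_2−k_1)/(k_1 L₀))]
= [1/(1.94−0.173)] ln[(1.94/0.173)(1 − 0.663×1.767/(0.173×19.3))]
= (1/1.767) ln[11.21 × 0.6491] = 0.5659 × ln(7.279) = 0.5659 × 1.985 = 1.123 d.
L(t_c) = L₀ e^(−k_1 t_c) = 19.3 × 0.8234 = 15.89 mg/L, and at the critical point k_2 D_c = k_1 L, so D_c = (0.173/1.94) × 15.89 = 1.417 mg/L.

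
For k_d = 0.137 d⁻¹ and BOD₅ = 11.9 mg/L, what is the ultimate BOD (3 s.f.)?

BOD₅ = L₀(1 − e^(−5k_d)) ⇒ L₀ = BOD₅ / (1 − e^(−5×0.137))
= 11.9 / (1 − 0.5041) = 11.9 / 0.4959 = 24.00 mg/L.

L₀ ≈ 24.0 mg/L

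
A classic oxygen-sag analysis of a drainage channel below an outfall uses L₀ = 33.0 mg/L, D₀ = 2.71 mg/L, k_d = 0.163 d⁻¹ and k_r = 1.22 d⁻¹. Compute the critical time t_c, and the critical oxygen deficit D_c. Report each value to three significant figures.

At the critical point dD/dt = 0, so k_d L₀ e^(−k_d t) = k_r D. Substituting D(t) from the Streeter–Phelps equation and solving for t gives
t_c = ln[(k_r/k_d)(1 − D₀(k_r−k_d)/(k_d L₀))] / (k_r−k_d).
Here k_r−k_d = 1.057 d⁻¹ and 1 − D₀(k_r−k_d)/(k_d L₀) = 1 − 2.71×1.057/(0.163×33.0) = 0.4675, so
t_c = ln(7.485 × 0.4675) / 1.057 = 1.252 / 1.057 = 1.185 d.
D_c = (k_d/k_r) L₀ e^(−k_d t_c) = (0.163/1.22) × 33.0 × e^(−0.163×1.185) = 0.1336 × 33.0 × 0.8244 = 3.635 mg/L.

t_c ≈ 1.18 d; D_c ≈ 3.63 mg/L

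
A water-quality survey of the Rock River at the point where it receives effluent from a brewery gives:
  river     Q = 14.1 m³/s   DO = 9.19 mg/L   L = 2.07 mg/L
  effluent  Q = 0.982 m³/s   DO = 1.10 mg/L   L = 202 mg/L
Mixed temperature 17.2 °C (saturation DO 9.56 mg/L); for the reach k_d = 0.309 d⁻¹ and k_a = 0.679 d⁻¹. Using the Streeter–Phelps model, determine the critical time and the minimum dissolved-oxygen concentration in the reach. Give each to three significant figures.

t_c ≈ 1.93 d; minimum DO ≈ 5.78 mg/L

Mixed DO = (14.1×9.19 + 0.982×1.10)/(14.1+0.982) = 130.7/15.08 = 8.663 mg/L.
Mixed L₀ = (14.1×2.07 + 0.982×202)/(15.08) = 227.6/15.08 = 15.09 mg/L.
Initial deficit D₀ = C_s − DO₀ = 9.56 − 8.663 = 0.8967 mg/L.
t_c = (1/0.3700) ln[(0.679/0.309)(1 − 0.8967×0.3700/(0.309×15.09))] = 2.703 × ln(2.041) = 1.928 d.
D_c = (0.309/0.679) × 15.09 × e^(−0.309×1.928) = 0.4551 × 15.09 × 0.5511 = 3.784 mg/L.
Minimum DO = 9.56 − 3.784 = 5.776 mg/L.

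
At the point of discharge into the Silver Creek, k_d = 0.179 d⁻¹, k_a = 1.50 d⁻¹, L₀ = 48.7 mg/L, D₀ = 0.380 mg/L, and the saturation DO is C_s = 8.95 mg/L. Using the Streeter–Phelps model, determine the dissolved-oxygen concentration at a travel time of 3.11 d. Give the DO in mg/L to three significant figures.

k_d L₀/(k_a−k_d) = 0.179×48.7/(1.50−0.179) = 8.717/1.321 = 6.599 mg/L.
e^(−k_d t) = e^(−0.179×3.110) = 0.5731; e^(−k_a t) = e^(−1.50×3.110) = 0.009419.
D = 6.599 × (0.5731 − 0.009419) + 0.380 × 0.009419 = 3.720 + 0.003579 = 3.723 mg/L.
DO = C_s − D = 8.95 − 3.723 = 5.227 mg/L.

DO ≈ 5.23 mg/L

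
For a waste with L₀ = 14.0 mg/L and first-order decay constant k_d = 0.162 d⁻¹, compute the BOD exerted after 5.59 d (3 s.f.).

y_t = L₀(1 − e^(−k_d t)) = 14.0 × (1 − e^(−0.162×5.59))
= 14.0 × (1 − 0.4043) = 14.0 × 0.5957 = 8.340 mg/L.

y ≈ 8.34 mg/L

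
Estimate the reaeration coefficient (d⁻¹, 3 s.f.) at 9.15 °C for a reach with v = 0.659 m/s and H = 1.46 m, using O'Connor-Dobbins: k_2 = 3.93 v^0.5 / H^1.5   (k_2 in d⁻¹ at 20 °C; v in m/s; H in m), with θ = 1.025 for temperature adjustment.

k_2(20) = 3.93 × 0.659^0.5 / 1.46^1.5 = 3.93 × 0.8118 / 1.764 = 1.808 d⁻¹.
k_2(9.15) = 1.808 × 1.025^(9.15−20) = 1.808 × 0.7650 = 1.383 d⁻¹.

k_2 ≈ 1.38 d⁻¹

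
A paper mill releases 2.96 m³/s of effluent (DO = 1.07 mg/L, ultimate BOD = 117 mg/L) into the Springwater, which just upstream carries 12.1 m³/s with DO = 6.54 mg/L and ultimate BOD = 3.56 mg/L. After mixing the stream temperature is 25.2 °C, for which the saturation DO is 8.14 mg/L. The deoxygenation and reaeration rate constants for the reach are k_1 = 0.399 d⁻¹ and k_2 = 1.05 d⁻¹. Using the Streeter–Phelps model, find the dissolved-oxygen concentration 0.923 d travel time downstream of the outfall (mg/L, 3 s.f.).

Mixed DO = (12.1×6.54 + 2.96×1.07)/(12.1+2.96) = 82.30/15.06 = 5.465 mg/L.
Mixed L₀ = (12.1×3.56 + 2.96×117)/(15.06) = 389.4/15.06 = 25.86 mg/L.
Initial deficit D₀ = C_s − DO₀ = 8.14 − 5.465 = 2.675 mg/L.
D(0.923) = [0.399×25.86/(1.05−0.399)](e^(−0.399×0.923) − e^(−1.05×0.923)) + 2.675 e^(−1.05×0.923)
= 15.85 × (0.6919 − 0.3794) + 2.675 × 0.3794 = 5.968 mg/L.
DO = 8.14 − 5.968 = 2.172 mg/L.

DO ≈ 2.17 mg/L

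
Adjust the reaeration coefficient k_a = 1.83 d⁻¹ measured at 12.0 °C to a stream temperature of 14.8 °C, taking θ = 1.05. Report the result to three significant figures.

k_a ≈ 2.10 d⁻¹

k_a(T₂) = k_a(T₁) · θ^(T₂−T₁) = 1.83 × 1.05^(14.8−12.0)
= 1.83 × 1.05^2.80 = 1.83 × 1.146 = 2.098 d⁻¹.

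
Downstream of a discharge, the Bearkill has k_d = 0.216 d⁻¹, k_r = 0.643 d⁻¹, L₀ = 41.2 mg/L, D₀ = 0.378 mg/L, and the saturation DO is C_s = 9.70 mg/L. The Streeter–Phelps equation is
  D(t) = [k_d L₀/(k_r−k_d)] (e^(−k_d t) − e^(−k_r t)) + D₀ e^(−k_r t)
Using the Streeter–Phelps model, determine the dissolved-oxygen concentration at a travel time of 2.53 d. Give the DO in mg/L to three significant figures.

DO ≈ 1.66 mg/L

k_d L₀/(k_r−k_d) = 0.216×41.2/(0.643−0.216) = 8.899/0.4270 = 20.84 mg/L.
e^(−k_d t) = e^(−0.216×2.530) = 0.5790; e^(−k_r t) = e^(−0.643×2.530) = 0.1966.
D = 20.84 × (0.5790 − 0.1966) + 0.378 × 0.1966 = 7.970 + 0.07430 = 8.044 mg/L.
DO = C_s − D = 9.70 − 8.044 = 1.656 mg/L.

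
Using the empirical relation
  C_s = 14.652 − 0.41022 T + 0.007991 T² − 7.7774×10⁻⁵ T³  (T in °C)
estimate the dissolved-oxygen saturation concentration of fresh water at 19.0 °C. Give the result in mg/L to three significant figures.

C_s ≈ 9.21 mg/L

C_s = 14.652 − 0.41022×19.0 + 0.007991×19.0² − 7.7774×10⁻⁵×19.0³ = 9.209 mg/L.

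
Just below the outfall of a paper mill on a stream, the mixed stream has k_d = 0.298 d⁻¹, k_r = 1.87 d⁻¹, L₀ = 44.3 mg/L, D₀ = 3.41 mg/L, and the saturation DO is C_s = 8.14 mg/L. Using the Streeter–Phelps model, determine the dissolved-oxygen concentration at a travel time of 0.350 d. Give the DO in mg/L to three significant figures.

DO ≈ 3.17 mg/L

k_d L₀/(k_r−k_d) = 0.298×44.3/(1.87−0.298) = 13.20/1.572 = 8.398 mg/L.
e^(−k_d t) = e^(−0.298×0.3500) = 0.9010; e^(−k_r t) = e^(−1.87×0.3500) = 0.5197.
D = 8.398 × (0.9010 − 0.5197) + 3.41 × 0.5197 = 3.202 + 1.772 = 4.974 mg/L.
DO = C_s − D = 8.14 − 4.974 = 3.166 mg/L.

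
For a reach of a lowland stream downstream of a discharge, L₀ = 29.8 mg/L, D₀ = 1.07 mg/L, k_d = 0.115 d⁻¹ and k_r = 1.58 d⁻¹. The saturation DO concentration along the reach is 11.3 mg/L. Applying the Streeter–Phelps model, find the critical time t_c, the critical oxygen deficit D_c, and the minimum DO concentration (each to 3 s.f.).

With k_r/k_d = 13.74 and 1 − D₀(k_r−k_d)/(k_d L₀) = 0.5426,
t_c = ln(13.74 × 0.5426) / (1.58 − 0.115) = ln(7.455) / 1.465 = 2.009/1.465 = 1.371 d.
D_c = (k_d/k_r) L₀ e^(−k_d t_c) = (0.115/1.58) × 29.8 × e^(−0.115×1.371) = 0.07278 × 29.8 × 0.8541 = 1.853 mg/L.
Minimum DO = C_s − D_c = 11.3 − 1.853 = 9.447 mg/L.

t_c ≈ 1.37 d; D_c ≈ 1.85 mg/L; min DO ≈ 9.45 mg/L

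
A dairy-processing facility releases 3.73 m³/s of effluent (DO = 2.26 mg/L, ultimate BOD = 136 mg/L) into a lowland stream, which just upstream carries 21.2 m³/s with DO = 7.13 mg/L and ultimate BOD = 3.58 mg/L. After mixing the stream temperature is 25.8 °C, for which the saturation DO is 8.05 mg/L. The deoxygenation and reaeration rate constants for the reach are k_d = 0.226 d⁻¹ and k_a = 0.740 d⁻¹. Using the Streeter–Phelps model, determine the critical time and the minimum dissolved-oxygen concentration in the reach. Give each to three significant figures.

t_c ≈ 1.97 d; minimum DO ≈ 3.47 mg/L

Mixed DO = (21.2×7.13 + 3.73×2.26)/(21.2+3.73) = 159.6/24.93 = 6.401 mg/L.
Mixed L₀ = (21.2×3.58 + 3.73×136)/(24.93) = 583.2/24.93 = 23.39 mg/L.
Initial deficit D₀ = C_s − DO₀ = 8.05 − 6.401 = 1.649 mg/L.
t_c = (1/0.5140) ln[(0.740/0.226)(1 − 1.649×0.5140/(0.226×23.39))] = 1.946 × ln(2.749) = 1.968 d.
D_c = (0.226/0.740) × 23.39 × e^(−0.226×1.968) = 0.3054 × 23.39 × 0.6410 = 4.580 mg/L.
Minimum DO = 8.05 − 4.580 = 3.470 mg/L.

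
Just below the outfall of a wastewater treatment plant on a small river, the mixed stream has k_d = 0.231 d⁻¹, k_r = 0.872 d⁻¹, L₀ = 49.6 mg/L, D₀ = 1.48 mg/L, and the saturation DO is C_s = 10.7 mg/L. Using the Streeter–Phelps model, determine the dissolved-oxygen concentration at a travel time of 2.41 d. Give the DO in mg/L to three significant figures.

k_d L₀/(k_r−k_d) = 0.231×49.6/(0.872−0.231) = 11.46/0.6410 = 17.87 mg/L.
e^(−k_d t) = e^(−0.231×2.410) = 0.5731; e^(−k_r t) = e^(−0.872×2.410) = 0.1223.
D = 17.87 × (0.5731 − 0.1223) + 1.48 × 0.1223 = 8.058 + 0.1810 = 8.239 mg/L.
DO = C_s − D = 10.7 − 8.239 = 2.461 mg/L.

DO ≈ 2.46 mg/L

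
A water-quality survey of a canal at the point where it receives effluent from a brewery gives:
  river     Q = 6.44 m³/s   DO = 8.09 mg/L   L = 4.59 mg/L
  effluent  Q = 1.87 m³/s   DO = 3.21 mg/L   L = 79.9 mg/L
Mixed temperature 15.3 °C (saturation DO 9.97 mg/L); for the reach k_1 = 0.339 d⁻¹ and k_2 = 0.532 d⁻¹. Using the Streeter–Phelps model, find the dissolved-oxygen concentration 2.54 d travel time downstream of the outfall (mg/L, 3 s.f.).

Mixed DO = (6.44×8.09 + 1.87×3.21)/(6.44+1.87) = 58.10/8.310 = 6.992 mg/L.
Mixed L₀ = (6.44×4.59 + 1.87×79.9)/(8.310) = 179.0/8.310 = 21.54 mg/L.
Initial deficit D₀ = C_s − DO₀ = 9.97 − 6.992 = 2.978 mg/L.
D(2.54) = [0.339×21.54/(0.532−0.339)](e^(−0.339×2.54) − e^(−0.532×2.54)) + 2.978 e^(−0.532×2.54)
= 37.83 × (0.4227 − 0.2589) + 2.978 × 0.2589 = 6.968 mg/L.
DO = 9.97 − 6.968 = 3.002 mg/L.

DO ≈ 3.00 mg/L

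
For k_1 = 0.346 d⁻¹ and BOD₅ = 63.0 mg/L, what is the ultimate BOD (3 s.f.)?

BOD₅ = L₀(1 − e^(−5k_1)) ⇒ L₀ = BOD₅ / (1 − e^(−5×0.346))
= 63.0 / (1 − 0.1773) = 63.0 / 0.8227 = 76.58 mg/L.

L₀ ≈ 76.6 mg/L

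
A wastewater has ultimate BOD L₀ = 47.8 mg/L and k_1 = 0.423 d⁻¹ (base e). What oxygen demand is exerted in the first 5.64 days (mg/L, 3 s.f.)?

y ≈ 43.4 mg/L

y_t = L₀(1 − e^(−k_1 t)) = 47.8 × (1 − e^(−0.423×5.64))
= 47.8 × (1 − 0.09202) = 47.8 × 0.9080 = 43.40 mg/L.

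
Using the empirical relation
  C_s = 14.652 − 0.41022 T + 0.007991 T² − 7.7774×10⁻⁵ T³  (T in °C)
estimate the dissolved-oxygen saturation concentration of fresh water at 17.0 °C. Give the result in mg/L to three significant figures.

C_s = 14.652 − 0.41022×17.0 + 0.007991×17.0² − 7.7774×10⁻⁵×17.0³ = 9.606 mg/L.

C_s ≈ 9.61 mg/L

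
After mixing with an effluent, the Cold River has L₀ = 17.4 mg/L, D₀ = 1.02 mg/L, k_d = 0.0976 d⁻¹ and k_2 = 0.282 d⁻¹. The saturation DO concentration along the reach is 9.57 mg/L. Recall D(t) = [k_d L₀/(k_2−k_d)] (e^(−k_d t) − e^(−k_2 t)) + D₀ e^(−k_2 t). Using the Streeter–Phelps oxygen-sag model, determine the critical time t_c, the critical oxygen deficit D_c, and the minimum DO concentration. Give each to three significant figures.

At the critical point dD/dt = 0, so k_d L₀ e^(−k_d t) = k_2 D. Substituting D(t) from the Streeter–Phelps equation and solving for t gives
t_c = ln[(k_2/k_d)(1 − D₀(k_2−k_d)/(k_d L₀))] / (k_2−k_d).
Here k_2−k_d = 0.1844 d⁻¹ and 1 − D₀(k_2−k_d)/(k_d L₀) = 1 − 1.02×0.1844/(0.0976×17.4) = 0.8892, so
t_c = ln(2.889 × 0.8892) / 0.1844 = 0.9436 / 0.1844 = 5.117 d.
D_c = (k_d/k_2) L₀ e^(−k_d t_c) = (0.0976/0.282) × 17.4 × e^(−0.0976×5.117) = 0.3461 × 17.4 × 0.6069 = 3.655 mg/L.
Minimum DO = C_s − D_c = 9.57 − 3.655 = 5.915 mg/L.

t_c ≈ 5.12 d; D_c ≈ 3.65 mg/L; min DO ≈ 5.92 mg/L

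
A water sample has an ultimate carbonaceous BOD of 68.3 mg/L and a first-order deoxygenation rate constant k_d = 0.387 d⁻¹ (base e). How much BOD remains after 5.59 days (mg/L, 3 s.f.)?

L_t = L₀ e^(−k_d t) = 68.3 × e^(−0.387×5.59) = 68.3 × 0.1149 = 7.851 mg/L.

L ≈ 7.85 mg/L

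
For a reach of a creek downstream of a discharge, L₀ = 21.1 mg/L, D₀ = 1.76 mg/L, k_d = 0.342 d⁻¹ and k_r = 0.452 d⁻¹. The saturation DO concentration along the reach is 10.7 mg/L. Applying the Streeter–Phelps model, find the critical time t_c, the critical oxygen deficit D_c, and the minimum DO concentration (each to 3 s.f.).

t_c ≈ 2.29 d; D_c ≈ 7.30 mg/L; min DO ≈ 3.40 mg/L

At the critical point dD/dt = 0, so k_d L₀ e^(−k_d t) = k_r D. Substituting D(t) from the Streeter–Phelps equation and solving for t gives
t_c = ln[(k_r/k_d)(1 − D₀(k_r−k_d)/(k_d L₀))] / (k_r−k_d).
Here k_r−k_d = 0.1100 d⁻¹ and 1 − D₀(k_r−k_d)/(k_d L₀) = 1 − 1.76×0.1100/(0.342×21.1) = 0.9732, so
t_c = ln(1.322 × 0.9732) / 0.1100 = 0.2517 / 0.1100 = 2.288 d.
D_c = (k_d/k_r) L₀ e^(−k_d t_c) = (0.342/0.452) × 21.1 × e^(−0.342×2.288) = 0.7566 × 21.1 × 0.4573 = 7.300 mg/L.
Minimum DO = C_s − D_c = 10.7 − 7.300 = 3.400 mg/L.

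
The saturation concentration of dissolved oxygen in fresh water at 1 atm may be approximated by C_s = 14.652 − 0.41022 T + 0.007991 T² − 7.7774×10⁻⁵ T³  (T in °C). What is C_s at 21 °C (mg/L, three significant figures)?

C_s ≈ 8.84 mg/L

C_s = 14.652 − 0.41022×21 + 0.007991×21² − 7.7774×10⁻⁵×21³ = 8.841 mg/L.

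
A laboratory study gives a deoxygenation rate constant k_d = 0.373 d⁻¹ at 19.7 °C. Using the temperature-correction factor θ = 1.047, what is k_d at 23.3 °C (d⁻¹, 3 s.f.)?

k_d ≈ 0.440 d⁻¹

k_d(T₂) = k_d(T₁) · θ^(T₂−T₁) = 0.373 × 1.047^(23.3−19.7)
= 0.373 × 1.047^3.60 = 0.373 × 1.180 = 0.4401 d⁻¹.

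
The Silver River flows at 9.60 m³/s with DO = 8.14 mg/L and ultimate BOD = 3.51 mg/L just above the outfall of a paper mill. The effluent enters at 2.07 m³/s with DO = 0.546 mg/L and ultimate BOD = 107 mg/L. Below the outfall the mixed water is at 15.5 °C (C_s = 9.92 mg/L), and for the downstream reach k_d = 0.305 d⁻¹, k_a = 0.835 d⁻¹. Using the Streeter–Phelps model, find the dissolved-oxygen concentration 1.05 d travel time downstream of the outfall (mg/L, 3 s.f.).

Mixed DO = (9.60×8.14 + 2.07×0.546)/(9.60+2.07) = 79.27/11.67 = 6.793 mg/L.
Mixed L₀ = (9.60×3.51 + 2.07×107)/(11.67) = 255.2/11.67 = 21.87 mg/L.
Initial deficit D₀ = C_s − DO₀ = 9.92 − 6.793 = 3.127 mg/L.
D(1.05) = [0.305×21.87/(0.835−0.305)](e^(−0.305×1.05) − e^(−0.835×1.05)) + 3.127 e^(−0.835×1.05)
= 12.58 × (0.7260 − 0.4161) + 3.127 × 0.4161 = 5.200 mg/L.
DO = 9.92 − 5.200 = 4.720 mg/L.

DO ≈ 4.72 mg/L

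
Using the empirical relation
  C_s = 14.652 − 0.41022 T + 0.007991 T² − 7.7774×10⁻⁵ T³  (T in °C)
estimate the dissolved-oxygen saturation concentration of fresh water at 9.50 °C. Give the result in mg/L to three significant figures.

C_s ≈ 11.4 mg/L

C_s = 14.652 − 0.41022×9.50 + 0.007991×9.50² − 7.7774×10⁻⁵×9.50³ = 11.41 mg/L.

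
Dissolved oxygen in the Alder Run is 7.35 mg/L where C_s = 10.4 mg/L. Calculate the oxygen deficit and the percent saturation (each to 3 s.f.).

D = C_s − C = 10.4 − 7.35 = 3.05 mg/L.
% saturation = 7.35/10.4 × 100 = 70.7 %.

D ≈ 3.05 mg/L; 70.7 % saturation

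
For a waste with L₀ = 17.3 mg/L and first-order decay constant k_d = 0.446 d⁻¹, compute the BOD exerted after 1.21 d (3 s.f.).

y ≈ 7.22 mg/L

y_t = L₀(1 − e^(−k_d t)) = 17.3 × (1 − e^(−0.446×1.21))
= 17.3 × (1 − 0.5829) = 17.3 × 0.4171 = 7.215 mg/L.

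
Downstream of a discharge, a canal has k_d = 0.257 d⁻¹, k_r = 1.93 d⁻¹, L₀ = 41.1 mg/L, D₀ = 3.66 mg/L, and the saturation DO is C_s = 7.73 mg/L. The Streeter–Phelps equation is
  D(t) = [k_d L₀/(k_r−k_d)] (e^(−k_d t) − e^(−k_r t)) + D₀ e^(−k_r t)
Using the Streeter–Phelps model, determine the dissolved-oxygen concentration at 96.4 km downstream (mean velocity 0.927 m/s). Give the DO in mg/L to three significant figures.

DO ≈ 3.36 mg/L

Travel time t = x/v = 96.4 km / (0.927 m/s) = 96400 m / 0.927 m/s = 104000 s = 1.204 d.
k_d L₀/(k_r−k_d) = 0.257×41.1/(1.93−0.257) = 10.56/1.673 = 6.314 mg/L.
e^(−k_d t) = e^(−0.257×1.204) = 0.7339; e^(−k_r t) = e^(−1.93×1.204) = 0.09798.
D = 6.314 × (0.7339 − 0.09798) + 3.66 × 0.09798 = 4.015 + 0.3586 = 4.374 mg/L.
DO = C_s − D = 7.73 − 4.374 = 3.356 mg/L.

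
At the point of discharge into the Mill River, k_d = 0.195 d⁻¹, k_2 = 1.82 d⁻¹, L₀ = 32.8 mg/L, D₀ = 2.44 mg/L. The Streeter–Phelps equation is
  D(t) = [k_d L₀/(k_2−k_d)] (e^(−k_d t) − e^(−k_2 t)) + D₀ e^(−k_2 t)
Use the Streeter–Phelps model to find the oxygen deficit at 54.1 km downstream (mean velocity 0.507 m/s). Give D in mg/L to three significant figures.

D ≈ 2.94 mg/L

Travel time t = x/v = 54.1 km / (0.507 m/s) = 54100 m / 0.507 m/s = 106700 s = 1.235 d.
k_d L₀/(k_2−k_d) = 0.195×32.8/(1.82−0.195) = 6.396/1.625 = 3.936 mg/L.
e^(−k_d t) = e^(−0.195×1.235) = 0.7860; e^(−k_2 t) = e^(−1.82×1.235) = 0.1056.
D = 3.936 × (0.7860 − 0.1056) + 2.44 × 0.1056 = 2.678 + 0.2578 = 2.936 mg/L.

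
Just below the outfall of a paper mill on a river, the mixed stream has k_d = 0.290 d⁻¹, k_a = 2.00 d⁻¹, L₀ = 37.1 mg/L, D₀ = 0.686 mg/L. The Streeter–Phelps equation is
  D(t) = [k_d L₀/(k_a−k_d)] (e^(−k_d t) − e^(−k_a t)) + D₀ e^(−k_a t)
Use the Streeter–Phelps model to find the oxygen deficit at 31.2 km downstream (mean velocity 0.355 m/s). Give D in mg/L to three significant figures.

D ≈ 3.95 mg/L

Travel time t = x/v = 31.2 km / (0.355 m/s) = 31200 m / 0.355 m/s = 87890 s = 1.017 d.
k_d L₀/(k_a−k_d) = 0.290×37.1/(2.00−0.290) = 10.76/1.710 = 6.292 mg/L.
e^(−k_d t) = e^(−0.290×1.017) = 0.7445; e^(−k_a t) = e^(−2.00×1.017) = 0.1308.
D = 6.292 × (0.7445 − 0.1308) + 0.686 × 0.1308 = 3.862 + 0.08970 = 3.952 mg/L.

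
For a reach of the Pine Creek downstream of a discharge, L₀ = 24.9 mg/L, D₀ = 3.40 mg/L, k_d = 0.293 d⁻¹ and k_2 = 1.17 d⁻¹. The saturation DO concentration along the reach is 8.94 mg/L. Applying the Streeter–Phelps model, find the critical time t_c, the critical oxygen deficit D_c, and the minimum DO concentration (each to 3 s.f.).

t_c ≈ 0.980 d; D_c ≈ 4.68 mg/L; min DO ≈ 4.26 mg/L

At the critical point dD/dt = 0, so k_d L₀ e^(−k_d t) = k_2 D. Substituting D(t) from the Streeter–Phelps equation and solving for t gives
t_c = ln[(k_2/k_d)(1 − D₀(k_2−k_d)/(k_d L₀))] / (k_2−k_d).
Here k_2−k_d = 0.8770 d⁻¹ and 1 − D₀(k_2−k_d)/(k_d L₀) = 1 − 3.40×0.8770/(0.293×24.9) = 0.5913, so
t_c = ln(3.993 × 0.5913) / 0.8770 = 0.8591 / 0.8770 = 0.9796 d.
L(t_c) = L₀ e^(−k_d t_c) = 24.9 × 0.7505 = 18.69 mg/L, and at the critical point k_2 D_c = k_d L, so D_c = (0.293/1.17) × 18.69 = 4.680 mg/L.
Minimum DO = C_s − D_c = 8.94 − 4.680 = 4.260 mg/L.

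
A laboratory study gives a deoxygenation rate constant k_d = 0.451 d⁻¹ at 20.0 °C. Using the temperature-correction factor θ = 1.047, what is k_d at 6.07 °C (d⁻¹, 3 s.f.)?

k_d ≈ 0.238 d⁻¹

k_d(T₂) = k_d(T₁) · θ^(T₂−T₁) = 0.451 × 1.047^(6.07−20.0)
= 0.451 × 1.047^-13.9 = 0.451 × 0.5274 = 0.2379 d⁻¹.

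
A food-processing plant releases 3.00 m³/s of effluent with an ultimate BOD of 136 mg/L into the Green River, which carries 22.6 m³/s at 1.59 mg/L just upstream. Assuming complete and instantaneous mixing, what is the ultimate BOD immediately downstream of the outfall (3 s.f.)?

Flow-weighted mixing: C = (Q_r C_r + Q_w C_w)/(Q_r + Q_w)
= (22.6×1.59 + 3.00×136)/(22.6 + 3.00) = 443.9/25.60 = 17.34 mg/L.

17.3 mg/L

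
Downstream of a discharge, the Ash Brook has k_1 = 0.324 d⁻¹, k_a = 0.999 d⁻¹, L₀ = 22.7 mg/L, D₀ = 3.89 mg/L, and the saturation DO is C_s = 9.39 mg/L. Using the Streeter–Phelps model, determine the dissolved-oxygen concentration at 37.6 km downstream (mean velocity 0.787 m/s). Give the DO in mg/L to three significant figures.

Travel time t = x/v = 37.6 km / (0.787 m/s) = 37600 m / 0.787 m/s = 47780 s = 0.5530 d.
k_1 L₀/(k_a−k_1) = 0.324×22.7/(0.999−0.324) = 7.355/0.6750 = 10.90 mg/L.
e^(−k_1 t) = e^(−0.324×0.5530) = 0.8360; e^(−k_a t) = e^(−0.999×0.5530) = 0.5756.
D = 10.90 × (0.8360 − 0.5756) + 3.89 × 0.5756 = 2.837 + 2.239 = 5.076 mg/L.
DO = C_s − D = 9.39 − 5.076 = 4.314 mg/L.

DO ≈ 4.31 mg/L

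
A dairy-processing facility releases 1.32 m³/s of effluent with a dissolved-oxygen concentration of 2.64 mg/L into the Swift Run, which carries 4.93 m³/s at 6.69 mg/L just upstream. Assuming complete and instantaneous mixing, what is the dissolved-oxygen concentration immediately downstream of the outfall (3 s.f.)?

Flow-weighted mixing: C = (Q_r C_r + Q_w C_w)/(Q_r + Q_w)
= (4.93×6.69 + 1.32×2.64)/(4.93 + 1.32) = 36.47/6.250 = 5.835 mg/L.

5.83 mg/L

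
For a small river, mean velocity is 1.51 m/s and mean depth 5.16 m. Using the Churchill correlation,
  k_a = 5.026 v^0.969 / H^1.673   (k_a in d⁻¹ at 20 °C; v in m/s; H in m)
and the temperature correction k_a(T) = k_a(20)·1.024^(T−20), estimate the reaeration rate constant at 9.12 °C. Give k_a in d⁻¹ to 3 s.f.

k_a ≈ 0.372 d⁻¹

k_a(20) = 5.026 × 1.51^0.969 / 5.16^1.673 = 5.026 × 1.491 / 15.57 = 0.4813 d⁻¹.
k_a(9.12) = 0.4813 × 1.024^(9.12−20) = 0.4813 × 0.7726 = 0.3718 d⁻¹.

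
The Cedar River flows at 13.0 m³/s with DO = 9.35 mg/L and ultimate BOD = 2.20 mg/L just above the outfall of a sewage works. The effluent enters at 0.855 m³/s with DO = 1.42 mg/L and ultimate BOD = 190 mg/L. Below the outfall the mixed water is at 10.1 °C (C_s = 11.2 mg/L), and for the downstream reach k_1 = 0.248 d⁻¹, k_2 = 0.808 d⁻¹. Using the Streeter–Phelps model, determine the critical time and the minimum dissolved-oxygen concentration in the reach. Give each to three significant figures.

Mixed DO = (13.0×9.35 + 0.855×1.42)/(13.0+0.855) = 122.8/13.86 = 8.861 mg/L.
Mixed L₀ = (13.0×2.20 + 0.855×190)/(13.86) = 191.0/13.86 = 13.79 mg/L.
Initial deficit D₀ = C_s − DO₀ = 11.2 − 8.861 = 2.339 mg/L.
t_c = (1/0.5600) ln[(0.808/0.248)(1 − 2.339×0.5600/(0.248×13.79))] = 1.786 × ln(2.010) = 1.247 d.
D_c = (0.248/0.808) × 13.79 × e^(−0.248×1.247) = 0.3069 × 13.79 × 0.7341 = 3.107 mg/L.
Minimum DO = 11.2 − 3.107 = 8.093 mg/L.

t_c ≈ 1.25 d; minimum DO ≈ 8.09 mg/L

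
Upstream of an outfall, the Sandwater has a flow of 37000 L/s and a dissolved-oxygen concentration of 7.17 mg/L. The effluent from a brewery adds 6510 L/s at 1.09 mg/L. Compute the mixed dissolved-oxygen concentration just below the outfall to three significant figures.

6.26 mg/L

Flow-weighted mixing: C = (Q_r C_r + Q_w C_w)/(Q_r + Q_w)
= (37000×7.17 + 6510×1.09)/(37000 + 6510) = 272400/43510 = 6.260 mg/L.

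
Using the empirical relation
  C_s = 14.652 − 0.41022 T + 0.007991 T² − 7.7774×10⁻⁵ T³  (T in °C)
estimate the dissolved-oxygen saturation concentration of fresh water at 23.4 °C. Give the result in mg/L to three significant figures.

C_s = 14.652 − 0.41022×23.4 + 0.007991×23.4² − 7.7774×10⁻⁵×23.4³ = 8.432 mg/L.

C_s ≈ 8.43 mg/L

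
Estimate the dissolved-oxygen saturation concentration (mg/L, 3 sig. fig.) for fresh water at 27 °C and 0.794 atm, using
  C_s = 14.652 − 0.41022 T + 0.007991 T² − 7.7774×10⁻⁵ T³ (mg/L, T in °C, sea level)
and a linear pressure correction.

C_s ≈ 6.25 mg/L

At sea level: C_s = 14.652 − 0.41022×27 + 0.007991×27² − 7.7774×10⁻⁵×27³ = 7.871 mg/L.
Pressure correction: C_s' = 7.871 × 0.794 = 6.249 mg/L.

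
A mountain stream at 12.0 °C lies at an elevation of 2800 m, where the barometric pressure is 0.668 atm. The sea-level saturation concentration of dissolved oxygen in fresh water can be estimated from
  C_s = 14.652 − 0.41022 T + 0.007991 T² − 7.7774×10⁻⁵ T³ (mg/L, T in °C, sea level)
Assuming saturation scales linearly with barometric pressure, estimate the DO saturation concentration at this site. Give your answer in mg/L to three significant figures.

At sea level: C_s = 14.652 − 0.41022×12.0 + 0.007991×12.0² − 7.7774×10⁻⁵×12.0³ = 10.75 mg/L.
Pressure correction: C_s' = 10.75 × 0.668 = 7.178 mg/L.

C_s ≈ 7.18 mg/L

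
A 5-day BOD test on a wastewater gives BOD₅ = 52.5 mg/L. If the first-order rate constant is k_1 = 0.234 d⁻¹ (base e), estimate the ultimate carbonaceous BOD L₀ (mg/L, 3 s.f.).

L₀ ≈ 76.1 mg/L

BOD₅ = L₀(1 − e^(−5k_1)) ⇒ L₀ = BOD₅ / (1 − e^(−5×0.234))
= 52.5 / (1 − 0.3104) = 52.5 / 0.6896 = 76.13 mg/L.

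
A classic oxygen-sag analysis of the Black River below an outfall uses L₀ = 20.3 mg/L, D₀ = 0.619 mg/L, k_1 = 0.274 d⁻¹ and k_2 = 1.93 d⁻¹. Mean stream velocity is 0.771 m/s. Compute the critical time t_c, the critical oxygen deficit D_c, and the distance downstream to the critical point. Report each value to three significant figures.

t_c ≈ 1.06 d; D_c ≈ 2.16 mg/L; x_c ≈ 70.3 km

t_c = [1/(k_2−k_1)] ln[(k_2/k_1)(1 − D₀(k_2−k_1)/(k_1 L₀))]
= [1/(1.93−0.274)] ln[(1.93/0.274)(1 − 0.619×1.656/(0.274×20.3))]
= (1/1.656) ln[7.044 × 0.8157] = 0.6039 × ln(5.746) = 0.6039 × 1.748 = 1.056 d.
D_c = (k_1/k_2) L₀ e^(−k_1 t_c) = (0.274/1.93) × 20.3 × e^(−0.274×1.056) = 0.1420 × 20.3 × 0.7488 = 2.158 mg/L.
x_c = v t_c = 0.771 m/s × 1.056 d × 86400 s/d = 70330 m ≈ 70.3 km.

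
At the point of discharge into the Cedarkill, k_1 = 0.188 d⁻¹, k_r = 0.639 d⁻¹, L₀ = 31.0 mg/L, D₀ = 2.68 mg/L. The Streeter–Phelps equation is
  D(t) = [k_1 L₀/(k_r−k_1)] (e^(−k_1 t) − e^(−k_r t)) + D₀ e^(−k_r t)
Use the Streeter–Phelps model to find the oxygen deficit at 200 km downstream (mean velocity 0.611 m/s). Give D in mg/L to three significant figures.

D ≈ 5.43 mg/L

Travel time t = x/v = 200 km / (0.611 m/s) = 200000 m / 0.611 m/s = 327300 s = 3.789 d.
k_1 L₀/(k_r−k_1) = 0.188×31.0/(0.639−0.188) = 5.828/0.4510 = 12.92 mg/L.
e^(−k_1 t) = e^(−0.188×3.789) = 0.4905; e^(−k_r t) = e^(−0.639×3.789) = 0.08884.
D = 12.92 × (0.4905 − 0.08884) + 2.68 × 0.08884 = 5.191 + 0.2381 = 5.429 mg/L.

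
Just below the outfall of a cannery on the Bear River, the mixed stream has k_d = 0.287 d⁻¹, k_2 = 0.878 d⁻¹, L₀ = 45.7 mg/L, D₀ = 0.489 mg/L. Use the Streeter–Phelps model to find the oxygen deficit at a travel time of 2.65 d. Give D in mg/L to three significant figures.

D ≈ 8.25 mg/L

k_d L₀/(k_2−k_d) = 0.287×45.7/(0.878−0.287) = 13.12/0.5910 = 22.19 mg/L.
e^(−k_d t) = e^(−0.287×2.650) = 0.4674; e^(−k_2 t) = e^(−0.878×2.650) = 0.09762.
D = 22.19 × (0.4674 − 0.09762) + 0.489 × 0.09762 = 8.207 + 0.04773 = 8.254 mg/L.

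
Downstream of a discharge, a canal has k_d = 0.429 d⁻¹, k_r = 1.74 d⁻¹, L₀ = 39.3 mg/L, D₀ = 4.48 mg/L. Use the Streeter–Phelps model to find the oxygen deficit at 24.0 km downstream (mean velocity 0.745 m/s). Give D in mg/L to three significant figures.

D ≈ 6.58 mg/L

Travel time t = x/v = 24.0 km / (0.745 m/s) = 24000 m / 0.745 m/s = 32210 s = 0.3729 d.
k_d L₀/(k_r−k_d) = 0.429×39.3/(1.74−0.429) = 16.86/1.311 = 12.86 mg/L.
e^(−k_d t) = e^(−0.429×0.3729) = 0.8522; e^(−k_r t) = e^(−1.74×0.3729) = 0.5227.
D = 12.86 × (0.8522 − 0.5227) + 4.48 × 0.5227 = 4.237 + 2.342 = 6.579 mg/L.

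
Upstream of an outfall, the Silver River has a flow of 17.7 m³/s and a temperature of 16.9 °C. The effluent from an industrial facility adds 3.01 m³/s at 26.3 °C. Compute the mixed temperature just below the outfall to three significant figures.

18.3 °C

Flow-weighted mixing: C = (Q_r C_r + Q_w C_w)/(Q_r + Q_w)
= (17.7×16.9 + 3.01×26.3)/(17.7 + 3.01) = 378.3/20.71 = 18.27 °C.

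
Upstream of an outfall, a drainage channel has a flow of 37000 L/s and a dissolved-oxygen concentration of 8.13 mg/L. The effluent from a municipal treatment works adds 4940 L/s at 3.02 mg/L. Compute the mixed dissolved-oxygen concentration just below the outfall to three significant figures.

Flow-weighted mixing: C = (Q_r C_r + Q_w C_w)/(Q_r + Q_w)
= (37000×8.13 + 4940×3.02)/(37000 + 4940) = 315700/41940 = 7.528 mg/L.

7.53 mg/L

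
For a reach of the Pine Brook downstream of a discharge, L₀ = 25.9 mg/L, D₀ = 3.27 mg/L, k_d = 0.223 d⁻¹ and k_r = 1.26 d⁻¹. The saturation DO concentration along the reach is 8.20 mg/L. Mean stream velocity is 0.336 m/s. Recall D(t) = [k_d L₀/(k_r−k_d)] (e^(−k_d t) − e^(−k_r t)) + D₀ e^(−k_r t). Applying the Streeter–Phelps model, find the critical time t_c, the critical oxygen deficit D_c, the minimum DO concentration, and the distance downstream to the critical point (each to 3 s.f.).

At the critical point dD/dt = 0, so k_d L₀ e^(−k_d t) = k_r D. Substituting D(t) from the Streeter–Phelps equation and solving for t gives
t_c = ln[(k_r/k_d)(1 − D₀(k_r−k_d)/(k_d L₀))] / (k_r−k_d).
Here k_r−k_d = 1.037 d⁻¹ and 1 − D₀(k_r−k_d)/(k_d L₀) = 1 − 3.27×1.037/(0.223×25.9) = 0.4129, so
t_c = ln(5.650 × 0.4129) / 1.037 = 0.8471 / 1.037 = 0.8169 d.
L(t_c) = L₀ e^(−k_d t_c) = 25.9 × 0.8335 = 21.59 mg/L, and at the critical point k_r D_c = k_d L, so D_c = (0.223/1.26) × 21.59 = 3.821 mg/L.
Minimum DO = C_s − D_c = 8.20 − 3.821 = 4.379 mg/L.
x_c = v t_c = 0.336 m/s × 0.8169 d × 86400 s/d = 23710 m ≈ 23.7 km.

t_c ≈ 0.817 d; D_c ≈ 3.82 mg/L; min DO ≈ 4.38 mg/L; x_c ≈ 23.7 km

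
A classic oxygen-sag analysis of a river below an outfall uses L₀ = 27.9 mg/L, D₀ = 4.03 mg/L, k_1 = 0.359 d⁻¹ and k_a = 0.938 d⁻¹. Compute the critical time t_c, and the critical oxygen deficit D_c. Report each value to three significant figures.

t_c ≈ 1.20 d; D_c ≈ 6.94 mg/L

With k_a/k_1 = 2.613 and 1 − D₀(k_a−k_1)/(k_1 L₀) = 0.7670,
t_c = ln(2.613 × 0.7670) / (0.938 − 0.359) = ln(2.004) / 0.5790 = 0.6952/0.5790 = 1.201 d.
D_c = (k_1/k_a) L₀ e^(−k_1 t_c) = (0.359/0.938) × 27.9 × e^(−0.359×1.201) = 0.3827 × 27.9 × 0.6498 = 6.939 mg/L.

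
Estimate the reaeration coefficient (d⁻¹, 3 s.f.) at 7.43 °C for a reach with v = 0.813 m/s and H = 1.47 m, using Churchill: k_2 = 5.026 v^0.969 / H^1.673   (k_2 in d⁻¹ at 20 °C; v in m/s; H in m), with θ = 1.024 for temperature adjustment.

k_2(20) = 5.026 × 0.813^0.969 / 1.47^1.673 = 5.026 × 0.8182 / 1.905 = 2.159 d⁻¹.
k_2(7.43) = 2.159 × 1.024^(7.43−20) = 2.159 × 0.7422 = 1.602 d⁻¹.

k_2 ≈ 1.60 d⁻¹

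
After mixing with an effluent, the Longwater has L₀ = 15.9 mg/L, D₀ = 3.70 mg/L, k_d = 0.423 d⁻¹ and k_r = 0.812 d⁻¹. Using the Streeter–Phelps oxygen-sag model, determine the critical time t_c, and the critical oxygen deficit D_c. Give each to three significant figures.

t_c ≈ 1.06 d; D_c ≈ 5.30 mg/L

t_c = [1/(k_r−k_d)] ln[(k_r/k_d)(1 − D₀(k_r−k_d)/(k_d L₀))]
= [1/(0.812−0.423)] ln[(0.812/0.423)(1 − 3.70×0.3890/(0.423×15.9))]
= (1/0.3890) ln[1.920 × 0.7860] = 2.571 × ln(1.509) = 2.571 × 0.4113 = 1.057 d.
D_c = (k_d/k_r) L₀ e^(−k_d t_c) = (0.423/0.812) × 15.9 × e^(−0.423×1.057) = 0.5209 × 15.9 × 0.6394 = 5.296 mg/L.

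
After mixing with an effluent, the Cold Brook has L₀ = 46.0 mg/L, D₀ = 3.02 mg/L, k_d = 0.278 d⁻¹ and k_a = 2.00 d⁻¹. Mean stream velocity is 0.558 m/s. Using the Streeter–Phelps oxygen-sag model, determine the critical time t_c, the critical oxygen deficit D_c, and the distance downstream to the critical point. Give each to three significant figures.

With k_a/k_d = 7.194 and 1 − D₀(k_a−k_d)/(k_d L₀) = 0.5933,
t_c = ln(7.194 × 0.5933) / (2.00 − 0.278) = ln(4.269) / 1.722 = 1.451/1.722 = 0.8428 d.
D_c = (k_d/k_a) L₀ e^(−k_d t_c) = (0.278/2.00) × 46.0 × e^(−0.278×0.8428) = 0.1390 × 46.0 × 0.7911 = 5.058 mg/L.
x_c = v t_c = 0.558 m/s × 0.8428 d × 86400 s/d = 40630 m ≈ 40.6 km.

t_c ≈ 0.843 d; D_c ≈ 5.06 mg/L; x_c ≈ 40.6 km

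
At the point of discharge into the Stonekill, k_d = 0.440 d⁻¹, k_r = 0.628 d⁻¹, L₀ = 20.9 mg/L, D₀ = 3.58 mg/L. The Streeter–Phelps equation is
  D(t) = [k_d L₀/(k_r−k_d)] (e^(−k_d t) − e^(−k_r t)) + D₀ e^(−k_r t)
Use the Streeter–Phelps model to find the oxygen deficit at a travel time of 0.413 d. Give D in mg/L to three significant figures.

k_d L₀/(k_r−k_d) = 0.440×20.9/(0.628−0.440) = 9.196/0.1880 = 48.91 mg/L.
e^(−k_d t) = e^(−0.440×0.4130) = 0.8338; e^(−k_r t) = e^(−0.628×0.4130) = 0.7715.
D = 48.91 × (0.8338 − 0.7715) + 3.58 × 0.7715 = 3.047 + 2.762 = 5.809 mg/L.

D ≈ 5.81 mg/L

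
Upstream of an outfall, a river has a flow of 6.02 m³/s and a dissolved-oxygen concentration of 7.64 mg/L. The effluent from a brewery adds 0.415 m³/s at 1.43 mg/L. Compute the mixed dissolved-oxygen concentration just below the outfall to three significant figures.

Flow-weighted mixing: C = (Q_r C_r + Q_w C_w)/(Q_r + Q_w)
= (6.02×7.64 + 0.415×1.43)/(6.02 + 0.415) = 46.59/6.435 = 7.240 mg/L.

7.24 mg/L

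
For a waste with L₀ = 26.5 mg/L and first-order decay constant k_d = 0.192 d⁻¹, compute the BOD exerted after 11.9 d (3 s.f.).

y ≈ 23.8 mg/L

y_t = L₀(1 − e^(−k_d t)) = 26.5 × (1 − e^(−0.192×11.9))
= 26.5 × (1 − 0.1018) = 26.5 × 0.8982 = 23.80 mg/L.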